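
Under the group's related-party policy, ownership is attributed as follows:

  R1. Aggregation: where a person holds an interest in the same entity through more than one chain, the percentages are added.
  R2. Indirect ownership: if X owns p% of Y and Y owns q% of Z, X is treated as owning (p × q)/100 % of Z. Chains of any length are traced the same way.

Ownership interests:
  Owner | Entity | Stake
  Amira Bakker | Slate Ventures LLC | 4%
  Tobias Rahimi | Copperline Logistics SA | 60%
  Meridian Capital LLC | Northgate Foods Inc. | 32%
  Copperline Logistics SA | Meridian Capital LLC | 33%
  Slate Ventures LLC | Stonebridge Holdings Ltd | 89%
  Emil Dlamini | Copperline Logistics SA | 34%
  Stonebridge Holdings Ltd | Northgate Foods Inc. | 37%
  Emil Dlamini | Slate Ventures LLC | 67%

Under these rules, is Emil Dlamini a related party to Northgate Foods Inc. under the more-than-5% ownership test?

Yes

Chain via Slate Ventures LLC → Stonebridge Holdings Ltd (R2): 67% × 89% × 37% = 22.0631% of Northgate Foods Inc.
Chain via Copperline Logistics SA → Meridian Capital LLC (R2): 34% × 33% × 32% = 3.5904% of Northgate Foods Inc.
Aggregating (R1): 22.0631% + 3.5904% = 25.6535%.
25.6535% exceeds the 5% threshold, so Emil is a related party to Northgate Foods Inc.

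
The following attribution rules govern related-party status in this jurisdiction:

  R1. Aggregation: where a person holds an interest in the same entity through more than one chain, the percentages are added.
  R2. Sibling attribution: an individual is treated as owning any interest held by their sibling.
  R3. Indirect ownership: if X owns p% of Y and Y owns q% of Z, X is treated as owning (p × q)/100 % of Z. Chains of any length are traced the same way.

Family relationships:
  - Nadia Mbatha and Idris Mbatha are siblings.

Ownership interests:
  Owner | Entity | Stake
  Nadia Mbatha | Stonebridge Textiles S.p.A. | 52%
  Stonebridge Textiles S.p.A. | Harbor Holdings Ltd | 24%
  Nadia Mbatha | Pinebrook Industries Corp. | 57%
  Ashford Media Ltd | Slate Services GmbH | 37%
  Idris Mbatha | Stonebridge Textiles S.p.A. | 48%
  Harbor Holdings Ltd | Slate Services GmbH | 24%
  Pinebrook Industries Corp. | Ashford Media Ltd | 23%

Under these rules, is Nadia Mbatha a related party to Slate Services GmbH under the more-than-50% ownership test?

By sibling attribution (R2), Nadia Mbatha is treated as also owning Idris Mbatha's interest in Stonebridge Textiles S.p.A, giving 52% + 48% = 100%.
Chain via Stonebridge Textiles S.p.A. → Harbor Holdings Ltd (R3): 100% × 24% × 24% = 5.76% of Slate Services GmbH.
Chain via Pinebrook Industries Corp. → Ashford Media Ltd (R3): 57% × 23% × 37% = 4.8507% of Slate Services GmbH.
Aggregating (R1): 5.76% + 4.8507% = 10.6107%.
10.6107% does not exceed the 50% threshold, so Nadia is not a related party to Slate Services GmbH.

No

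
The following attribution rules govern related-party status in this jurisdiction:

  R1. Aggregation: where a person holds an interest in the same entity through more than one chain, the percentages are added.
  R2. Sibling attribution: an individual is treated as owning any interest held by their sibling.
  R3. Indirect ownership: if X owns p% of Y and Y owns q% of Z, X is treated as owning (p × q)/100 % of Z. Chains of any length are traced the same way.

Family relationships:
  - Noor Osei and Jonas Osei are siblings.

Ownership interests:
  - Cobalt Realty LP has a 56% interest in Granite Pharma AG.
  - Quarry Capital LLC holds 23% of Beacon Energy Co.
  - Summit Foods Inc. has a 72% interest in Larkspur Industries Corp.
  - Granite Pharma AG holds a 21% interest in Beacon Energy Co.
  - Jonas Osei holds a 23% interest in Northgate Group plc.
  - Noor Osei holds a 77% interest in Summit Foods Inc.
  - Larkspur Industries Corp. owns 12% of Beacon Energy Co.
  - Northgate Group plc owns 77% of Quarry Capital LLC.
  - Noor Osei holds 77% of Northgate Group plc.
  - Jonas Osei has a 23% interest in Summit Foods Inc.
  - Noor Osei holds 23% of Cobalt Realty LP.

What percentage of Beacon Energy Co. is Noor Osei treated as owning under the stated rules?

By sibling attribution (R2), Noor Osei is treated as also owning Jonas Osei's interest in Summit Foods Inc, giving 77% + 23% = 100%.
By sibling attribution (R2), Noor Osei is treated as also owning Jonas Osei's interest in Northgate Group plc, giving 77% + 23% = 100%.
Chain via Summit Foods Inc. → Larkspur Industries Corp. (R3): 100% × 72% × 12% = 8.64% of Beacon Energy Co.
Chain via Northgate Group plc → Quarry Capital LLC (R3): 100% × 77% × 23% = 17.71% of Beacon Energy Co.
Chain via Cobalt Realty LP → Granite Pharma AG (R3): 23% × 56% × 21% = 2.7048% of Beacon Energy Co.
Aggregating (R1): 8.64% + 17.71% + 2.7048% = 29.0548%.

29.0548%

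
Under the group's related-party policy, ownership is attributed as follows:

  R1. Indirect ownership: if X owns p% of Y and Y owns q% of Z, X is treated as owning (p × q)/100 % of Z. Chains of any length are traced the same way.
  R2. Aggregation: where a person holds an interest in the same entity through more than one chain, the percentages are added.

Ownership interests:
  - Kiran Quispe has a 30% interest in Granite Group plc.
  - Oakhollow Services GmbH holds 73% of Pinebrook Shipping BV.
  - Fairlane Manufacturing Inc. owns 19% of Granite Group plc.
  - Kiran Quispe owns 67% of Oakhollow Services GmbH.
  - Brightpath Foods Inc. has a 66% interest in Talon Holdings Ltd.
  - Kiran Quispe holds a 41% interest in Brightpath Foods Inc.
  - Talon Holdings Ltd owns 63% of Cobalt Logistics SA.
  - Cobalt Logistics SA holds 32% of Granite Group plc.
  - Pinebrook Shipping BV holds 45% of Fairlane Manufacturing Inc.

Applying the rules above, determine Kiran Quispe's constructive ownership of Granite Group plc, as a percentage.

39.637101%

Chain via Brightpath Foods Inc. → Talon Holdings Ltd → Cobalt Logistics SA (R1): 41% × 66% × 63% × 32% = 5.455296% of Granite Group plc.
Chain via Oakhollow Services GmbH → Pinebrook Shipping BV → Fairlane Manufacturing Inc. (R1): 67% × 73% × 45% × 19% = 4.181805% of Granite Group plc.
Direct interest in Granite Group plc: 30%.
Aggregating (R2): 5.455296% + 4.181805% + 30% = 39.637101%.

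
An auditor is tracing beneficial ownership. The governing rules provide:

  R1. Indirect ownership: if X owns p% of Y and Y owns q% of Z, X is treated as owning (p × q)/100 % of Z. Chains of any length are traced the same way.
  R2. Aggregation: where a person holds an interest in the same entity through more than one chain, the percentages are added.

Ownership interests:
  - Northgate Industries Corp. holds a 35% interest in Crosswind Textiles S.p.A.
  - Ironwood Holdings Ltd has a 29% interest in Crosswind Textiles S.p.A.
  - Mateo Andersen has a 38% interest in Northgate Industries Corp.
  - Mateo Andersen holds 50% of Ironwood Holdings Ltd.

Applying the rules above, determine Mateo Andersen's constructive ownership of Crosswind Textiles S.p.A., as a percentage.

Chain via Ironwood Holdings Ltd (R1): 50% × 29% = 14.5% of Crosswind Textiles S.p.A.
Chain via Northgate Industries Corp. (R1): 38% × 35% = 13.3% of Crosswind Textiles S.p.A.
Aggregating (R2): 14.5% + 13.3% = 27.8%.

27.8%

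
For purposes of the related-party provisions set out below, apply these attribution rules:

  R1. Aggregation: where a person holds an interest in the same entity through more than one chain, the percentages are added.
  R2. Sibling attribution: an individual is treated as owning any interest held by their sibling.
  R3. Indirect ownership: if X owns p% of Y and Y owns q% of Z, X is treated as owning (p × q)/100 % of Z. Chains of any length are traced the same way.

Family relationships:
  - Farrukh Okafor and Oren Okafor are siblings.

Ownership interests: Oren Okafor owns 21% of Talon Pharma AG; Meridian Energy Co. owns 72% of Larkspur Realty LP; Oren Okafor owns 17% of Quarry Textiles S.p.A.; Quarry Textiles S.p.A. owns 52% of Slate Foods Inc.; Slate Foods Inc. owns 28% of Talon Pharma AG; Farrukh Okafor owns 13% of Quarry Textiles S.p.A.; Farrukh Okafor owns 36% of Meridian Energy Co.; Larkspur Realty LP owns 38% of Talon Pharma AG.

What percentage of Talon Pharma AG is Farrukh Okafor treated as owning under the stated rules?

35.2176%

By sibling attribution (R2), Farrukh Okafor is treated as also owning Oren Okafor's interest in Quarry Textiles S.p.A, giving 13% + 17% = 30%.
By sibling attribution (R2), Farrukh Okafor is treated as owning Oren Okafor's 21% interest in Talon Pharma AG.
Chain via Quarry Textiles S.p.A. → Slate Foods Inc. (R3): 30% × 52% × 28% = 4.368% of Talon Pharma AG.
Chain via Meridian Energy Co. → Larkspur Realty LP (R3): 36% × 72% × 38% = 9.8496% of Talon Pharma AG.
Direct interest in Talon Pharma AG: 21%.
Aggregating (R1): 4.368% + 9.8496% + 21% = 35.2176%.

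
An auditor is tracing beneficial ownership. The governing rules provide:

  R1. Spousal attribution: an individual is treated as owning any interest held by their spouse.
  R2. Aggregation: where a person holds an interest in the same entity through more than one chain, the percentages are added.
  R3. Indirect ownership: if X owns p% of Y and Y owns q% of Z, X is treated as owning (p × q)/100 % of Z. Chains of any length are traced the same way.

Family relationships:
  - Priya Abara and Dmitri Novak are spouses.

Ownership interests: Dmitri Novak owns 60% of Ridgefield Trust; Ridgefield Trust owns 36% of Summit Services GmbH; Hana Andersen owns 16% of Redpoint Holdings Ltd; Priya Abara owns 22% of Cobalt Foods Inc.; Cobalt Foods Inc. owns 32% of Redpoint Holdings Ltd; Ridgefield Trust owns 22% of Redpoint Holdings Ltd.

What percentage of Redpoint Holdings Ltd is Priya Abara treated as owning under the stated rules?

20.24%

By spousal attribution (R1), Priya Abara is treated as owning Dmitri Novak's 60% interest in Ridgefield Trust.
Chain via Cobalt Foods Inc. (R3): 22% × 32% = 7.04% of Redpoint Holdings Ltd.
Chain via Ridgefield Trust (R3): 60% × 22% = 13.2% of Redpoint Holdings Ltd.
Aggregating (R2): 7.04% + 13.2% = 20.24%.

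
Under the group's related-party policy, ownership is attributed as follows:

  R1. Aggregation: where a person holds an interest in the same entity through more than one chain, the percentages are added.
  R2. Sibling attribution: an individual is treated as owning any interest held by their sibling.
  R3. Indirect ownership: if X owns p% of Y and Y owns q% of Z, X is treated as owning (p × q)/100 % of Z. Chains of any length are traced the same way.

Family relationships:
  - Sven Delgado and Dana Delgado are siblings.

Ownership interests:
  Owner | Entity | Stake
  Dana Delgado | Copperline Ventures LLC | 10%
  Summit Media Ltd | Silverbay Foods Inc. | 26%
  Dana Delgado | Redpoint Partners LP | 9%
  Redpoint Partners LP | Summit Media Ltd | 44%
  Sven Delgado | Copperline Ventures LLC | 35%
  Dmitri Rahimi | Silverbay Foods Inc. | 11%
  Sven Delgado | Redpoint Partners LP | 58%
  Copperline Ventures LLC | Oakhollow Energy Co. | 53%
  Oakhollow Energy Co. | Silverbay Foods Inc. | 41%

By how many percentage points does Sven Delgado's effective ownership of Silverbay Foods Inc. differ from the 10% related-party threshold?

By sibling attribution (R2), Sven Delgado is treated as also owning Dana Delgado's interest in Copperline Ventures LLC, giving 35% + 10% = 45%.
By sibling attribution (R2), Sven Delgado is treated as also owning Dana Delgado's interest in Redpoint Partners LP, giving 58% + 9% = 67%.
Chain via Copperline Ventures LLC → Oakhollow Energy Co. (R3): 45% × 53% × 41% = 9.7785% of Silverbay Foods Inc.
Chain via Redpoint Partners LP → Summit Media Ltd (R3): 67% × 44% × 26% = 7.6648% of Silverbay Foods Inc.
Aggregating (R1): 9.7785% + 7.6648% = 17.4433%.
17.4433% exceeds the 10% threshold by 7.4433 percentage points.

7.4433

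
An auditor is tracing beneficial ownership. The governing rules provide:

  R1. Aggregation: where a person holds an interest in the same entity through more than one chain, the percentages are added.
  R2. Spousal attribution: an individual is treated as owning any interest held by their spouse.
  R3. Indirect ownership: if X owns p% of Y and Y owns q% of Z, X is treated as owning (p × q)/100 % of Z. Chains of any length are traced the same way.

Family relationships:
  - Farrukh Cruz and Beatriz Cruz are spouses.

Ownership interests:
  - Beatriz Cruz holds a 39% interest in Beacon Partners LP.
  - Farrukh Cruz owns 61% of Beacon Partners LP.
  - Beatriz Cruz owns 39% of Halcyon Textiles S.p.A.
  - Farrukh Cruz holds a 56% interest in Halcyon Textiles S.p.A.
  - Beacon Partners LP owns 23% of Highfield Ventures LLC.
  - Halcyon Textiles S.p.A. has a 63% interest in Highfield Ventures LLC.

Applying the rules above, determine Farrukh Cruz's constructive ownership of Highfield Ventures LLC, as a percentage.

82.85%

By spousal attribution (R2), Farrukh Cruz is treated as also owning Beatriz Cruz's interest in Beacon Partners LP, giving 61% + 39% = 100%.
By spousal attribution (R2), Farrukh Cruz is treated as also owning Beatriz Cruz's interest in Halcyon Textiles S.p.A, giving 56% + 39% = 95%.
Chain via Beacon Partners LP (R3): 100% × 23% = 23% of Highfield Ventures LLC.
Chain via Halcyon Textiles S.p.A. (R3): 95% × 63% = 59.85% of Highfield Ventures LLC.
Aggregating (R1): 23% + 59.85% = 82.85%.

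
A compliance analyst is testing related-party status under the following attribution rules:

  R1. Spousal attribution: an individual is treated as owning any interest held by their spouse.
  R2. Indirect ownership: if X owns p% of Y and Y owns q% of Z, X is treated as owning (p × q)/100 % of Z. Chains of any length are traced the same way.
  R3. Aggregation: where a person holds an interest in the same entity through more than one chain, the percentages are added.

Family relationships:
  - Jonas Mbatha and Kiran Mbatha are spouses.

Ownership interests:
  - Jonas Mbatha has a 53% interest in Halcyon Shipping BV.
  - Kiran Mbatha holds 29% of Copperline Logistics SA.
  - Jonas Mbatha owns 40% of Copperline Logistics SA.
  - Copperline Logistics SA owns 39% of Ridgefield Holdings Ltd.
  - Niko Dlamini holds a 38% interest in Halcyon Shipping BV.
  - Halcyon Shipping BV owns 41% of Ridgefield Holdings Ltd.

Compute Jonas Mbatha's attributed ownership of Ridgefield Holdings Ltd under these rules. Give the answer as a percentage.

48.64%

By spousal attribution (R1), Jonas Mbatha is treated as also owning Kiran Mbatha's interest in Copperline Logistics SA, giving 40% + 29% = 69%.
Chain via Halcyon Shipping BV (R2): 53% × 41% = 21.73% of Ridgefield Holdings Ltd.
Chain via Copperline Logistics SA (R2): 69% × 39% = 26.91% of Ridgefield Holdings Ltd.
Aggregating (R3): 21.73% + 26.91% = 48.64%.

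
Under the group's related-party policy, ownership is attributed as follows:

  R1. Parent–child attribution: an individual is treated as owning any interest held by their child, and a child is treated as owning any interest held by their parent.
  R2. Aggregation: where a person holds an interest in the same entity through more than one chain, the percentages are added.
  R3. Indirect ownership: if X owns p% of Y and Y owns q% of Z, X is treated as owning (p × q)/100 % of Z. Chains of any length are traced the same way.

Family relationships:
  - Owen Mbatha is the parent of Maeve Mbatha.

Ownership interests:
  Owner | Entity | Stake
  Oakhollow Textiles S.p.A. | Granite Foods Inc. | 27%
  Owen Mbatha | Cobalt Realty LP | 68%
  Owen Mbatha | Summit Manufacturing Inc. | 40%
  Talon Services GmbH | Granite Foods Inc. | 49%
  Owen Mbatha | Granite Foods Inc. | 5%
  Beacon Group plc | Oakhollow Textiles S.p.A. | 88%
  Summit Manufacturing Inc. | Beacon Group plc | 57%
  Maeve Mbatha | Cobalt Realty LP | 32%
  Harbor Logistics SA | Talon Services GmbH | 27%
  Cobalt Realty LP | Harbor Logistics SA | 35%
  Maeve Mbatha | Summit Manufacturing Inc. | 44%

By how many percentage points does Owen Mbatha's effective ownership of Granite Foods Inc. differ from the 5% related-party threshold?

16.006788

By parent–child attribution (R1), Owen Mbatha is treated as also owning Maeve Mbatha's interest in Summit Manufacturing Inc, giving 40% + 44% = 84%.
By parent–child attribution (R1), Owen Mbatha is treated as also owning Maeve Mbatha's interest in Cobalt Realty LP, giving 68% + 32% = 100%.
Chain via Summit Manufacturing Inc. → Beacon Group plc → Oakhollow Textiles S.p.A. (R3): 84% × 57% × 88% × 27% = 11.376288% of Granite Foods Inc.
Chain via Cobalt Realty LP → Harbor Logistics SA → Talon Services GmbH (R3): 100% × 35% × 27% × 49% = 4.6305% of Granite Foods Inc.
Direct interest in Granite Foods Inc: 5%.
Aggregating (R2): 11.376288% + 4.6305% + 5% = 21.006788%.
21.006788% exceeds the 5% threshold by 16.006788 percentage points.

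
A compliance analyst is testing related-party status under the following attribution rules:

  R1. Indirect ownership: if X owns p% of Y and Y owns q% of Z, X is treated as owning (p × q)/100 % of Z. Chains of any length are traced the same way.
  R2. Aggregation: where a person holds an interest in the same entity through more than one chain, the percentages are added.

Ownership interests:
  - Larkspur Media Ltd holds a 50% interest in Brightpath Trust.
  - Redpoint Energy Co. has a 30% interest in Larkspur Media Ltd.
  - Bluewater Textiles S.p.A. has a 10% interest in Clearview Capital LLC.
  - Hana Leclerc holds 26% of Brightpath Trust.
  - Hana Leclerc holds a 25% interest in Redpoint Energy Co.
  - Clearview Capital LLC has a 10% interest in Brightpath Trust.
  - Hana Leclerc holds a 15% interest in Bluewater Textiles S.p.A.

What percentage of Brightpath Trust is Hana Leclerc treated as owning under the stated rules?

Chain via Bluewater Textiles S.p.A. → Clearview Capital LLC (R1): 15% × 10% × 10% = 0.15% of Brightpath Trust.
Chain via Redpoint Energy Co. → Larkspur Media Ltd (R1): 25% × 30% × 50% = 3.75% of Brightpath Trust.
Direct interest in Brightpath Trust: 26%.
Aggregating (R2): 0.15% + 3.75% + 26% = 29.9%.

29.9%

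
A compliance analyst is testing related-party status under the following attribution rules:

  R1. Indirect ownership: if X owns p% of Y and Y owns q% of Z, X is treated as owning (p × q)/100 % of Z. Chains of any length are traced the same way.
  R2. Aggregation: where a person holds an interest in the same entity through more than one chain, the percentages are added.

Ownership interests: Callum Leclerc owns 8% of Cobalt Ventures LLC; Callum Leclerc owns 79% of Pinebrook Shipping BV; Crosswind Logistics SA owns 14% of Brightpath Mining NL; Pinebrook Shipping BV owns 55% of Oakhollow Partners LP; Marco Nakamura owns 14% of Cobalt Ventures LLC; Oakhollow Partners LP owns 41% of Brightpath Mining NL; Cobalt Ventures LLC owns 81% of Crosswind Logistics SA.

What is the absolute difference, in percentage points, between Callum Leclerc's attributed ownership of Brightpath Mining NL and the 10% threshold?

Chain via Pinebrook Shipping BV → Oakhollow Partners LP (R1): 79% × 55% × 41% = 17.8145% of Brightpath Mining NL.
Chain via Cobalt Ventures LLC → Crosswind Logistics SA (R1): 8% × 81% × 14% = 0.9072% of Brightpath Mining NL.
Aggregating (R2): 17.8145% + 0.9072% = 18.7217%.
18.7217% exceeds the 10% threshold by 8.7217 percentage points.

8.7217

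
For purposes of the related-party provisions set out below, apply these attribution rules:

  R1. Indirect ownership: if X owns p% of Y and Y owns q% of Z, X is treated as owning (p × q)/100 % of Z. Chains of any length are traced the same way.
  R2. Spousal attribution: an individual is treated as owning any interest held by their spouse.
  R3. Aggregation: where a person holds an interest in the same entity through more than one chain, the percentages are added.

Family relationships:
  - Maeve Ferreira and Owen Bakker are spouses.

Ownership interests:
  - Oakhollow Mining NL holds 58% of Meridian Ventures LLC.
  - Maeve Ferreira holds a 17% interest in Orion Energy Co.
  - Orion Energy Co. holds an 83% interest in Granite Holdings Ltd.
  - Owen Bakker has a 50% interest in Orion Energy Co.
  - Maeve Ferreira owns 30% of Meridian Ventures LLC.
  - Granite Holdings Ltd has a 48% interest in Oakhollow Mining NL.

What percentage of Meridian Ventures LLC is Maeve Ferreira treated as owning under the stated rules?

45.481824%

By spousal attribution (R2), Maeve Ferreira is treated as also owning Owen Bakker's interest in Orion Energy Co, giving 17% + 50% = 67%.
Chain via Orion Energy Co. → Granite Holdings Ltd → Oakhollow Mining NL (R1): 67% × 83% × 48% × 58% = 15.481824% of Meridian Ventures LLC.
Direct interest in Meridian Ventures LLC: 30%.
Aggregating (R3): 15.481824% + 30% = 45.481824%.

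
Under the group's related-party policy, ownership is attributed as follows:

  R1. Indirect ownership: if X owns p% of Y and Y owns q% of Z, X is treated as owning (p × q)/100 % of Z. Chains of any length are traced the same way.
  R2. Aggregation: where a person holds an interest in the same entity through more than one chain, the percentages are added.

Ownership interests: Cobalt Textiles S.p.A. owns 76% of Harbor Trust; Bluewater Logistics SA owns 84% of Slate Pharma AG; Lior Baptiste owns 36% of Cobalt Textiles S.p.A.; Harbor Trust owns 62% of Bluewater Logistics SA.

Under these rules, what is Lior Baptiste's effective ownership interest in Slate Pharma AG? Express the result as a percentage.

14.249088%

Chain via Cobalt Textiles S.p.A. → Harbor Trust → Bluewater Logistics SA (R1): 36% × 76% × 62% × 84% = 14.249088% of Slate Pharma AG.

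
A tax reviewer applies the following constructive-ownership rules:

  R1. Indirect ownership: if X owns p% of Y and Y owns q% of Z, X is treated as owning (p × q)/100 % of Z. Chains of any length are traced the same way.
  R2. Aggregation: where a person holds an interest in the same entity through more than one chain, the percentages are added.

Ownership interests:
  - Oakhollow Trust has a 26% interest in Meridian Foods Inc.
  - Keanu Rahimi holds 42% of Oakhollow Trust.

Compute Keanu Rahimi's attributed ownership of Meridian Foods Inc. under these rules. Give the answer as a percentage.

10.92%

Chain via Oakhollow Trust (R1): 42% × 26% = 10.92% of Meridian Foods Inc.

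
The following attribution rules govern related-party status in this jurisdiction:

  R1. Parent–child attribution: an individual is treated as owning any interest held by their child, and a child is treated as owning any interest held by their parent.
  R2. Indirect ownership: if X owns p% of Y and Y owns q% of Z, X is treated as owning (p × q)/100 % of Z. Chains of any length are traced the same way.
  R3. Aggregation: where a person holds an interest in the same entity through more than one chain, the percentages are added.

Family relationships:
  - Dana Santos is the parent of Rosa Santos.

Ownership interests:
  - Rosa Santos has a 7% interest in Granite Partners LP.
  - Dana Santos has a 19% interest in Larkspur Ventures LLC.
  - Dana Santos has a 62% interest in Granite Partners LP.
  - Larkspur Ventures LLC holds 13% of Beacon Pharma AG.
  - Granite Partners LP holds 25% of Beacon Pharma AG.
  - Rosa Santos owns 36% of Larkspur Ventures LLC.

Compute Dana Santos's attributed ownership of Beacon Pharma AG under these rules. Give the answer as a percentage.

24.4%

By parent–child attribution (R1), Dana Santos is treated as also owning Rosa Santos's interest in Larkspur Ventures LLC, giving 19% + 36% = 55%.
By parent–child attribution (R1), Dana Santos is treated as also owning Rosa Santos's interest in Granite Partners LP, giving 62% + 7% = 69%.
Chain via Larkspur Ventures LLC (R2): 55% × 13% = 7.15% of Beacon Pharma AG.
Chain via Granite Partners LP (R2): 69% × 25% = 17.25% of Beacon Pharma AG.
Aggregating (R3): 7.15% + 17.25% = 24.4%.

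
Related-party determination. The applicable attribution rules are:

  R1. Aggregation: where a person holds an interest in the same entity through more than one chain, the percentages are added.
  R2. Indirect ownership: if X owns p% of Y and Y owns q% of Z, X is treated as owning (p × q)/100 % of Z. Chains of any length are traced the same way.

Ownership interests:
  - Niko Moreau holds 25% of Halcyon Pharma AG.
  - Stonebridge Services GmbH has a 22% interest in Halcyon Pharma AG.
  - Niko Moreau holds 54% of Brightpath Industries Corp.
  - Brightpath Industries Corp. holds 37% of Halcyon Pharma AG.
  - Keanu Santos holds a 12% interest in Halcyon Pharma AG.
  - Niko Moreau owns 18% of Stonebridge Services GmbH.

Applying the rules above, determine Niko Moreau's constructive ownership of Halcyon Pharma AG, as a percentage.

48.94%

Chain via Stonebridge Services GmbH (R2): 18% × 22% = 3.96% of Halcyon Pharma AG.
Chain via Brightpath Industries Corp. (R2): 54% × 37% = 19.98% of Halcyon Pharma AG.
Direct interest in Halcyon Pharma AG: 25%.
Aggregating (R1): 3.96% + 19.98% + 25% = 48.94%.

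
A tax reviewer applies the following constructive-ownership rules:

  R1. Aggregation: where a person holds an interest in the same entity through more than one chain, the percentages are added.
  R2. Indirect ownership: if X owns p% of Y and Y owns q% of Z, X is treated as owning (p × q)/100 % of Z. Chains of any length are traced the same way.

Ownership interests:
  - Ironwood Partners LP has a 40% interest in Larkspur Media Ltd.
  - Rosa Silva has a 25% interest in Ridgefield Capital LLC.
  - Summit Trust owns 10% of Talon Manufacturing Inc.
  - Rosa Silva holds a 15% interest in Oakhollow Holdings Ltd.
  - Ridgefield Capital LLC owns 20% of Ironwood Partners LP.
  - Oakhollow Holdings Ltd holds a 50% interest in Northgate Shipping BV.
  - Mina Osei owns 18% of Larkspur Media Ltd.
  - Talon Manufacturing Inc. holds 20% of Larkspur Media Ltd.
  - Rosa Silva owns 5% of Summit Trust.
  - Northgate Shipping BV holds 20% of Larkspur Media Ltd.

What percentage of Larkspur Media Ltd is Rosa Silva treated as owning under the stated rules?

3.6%

Chain via Ridgefield Capital LLC → Ironwood Partners LP (R2): 25% × 20% × 40% = 2% of Larkspur Media Ltd.
Chain via Oakhollow Holdings Ltd → Northgate Shipping BV (R2): 15% × 50% × 20% = 1.5% of Larkspur Media Ltd.
Chain via Summit Trust → Talon Manufacturing Inc. (R2): 5% × 10% × 20% = 0.1% of Larkspur Media Ltd.
Aggregating (R1): 2% + 1.5% + 0.1% = 3.6%.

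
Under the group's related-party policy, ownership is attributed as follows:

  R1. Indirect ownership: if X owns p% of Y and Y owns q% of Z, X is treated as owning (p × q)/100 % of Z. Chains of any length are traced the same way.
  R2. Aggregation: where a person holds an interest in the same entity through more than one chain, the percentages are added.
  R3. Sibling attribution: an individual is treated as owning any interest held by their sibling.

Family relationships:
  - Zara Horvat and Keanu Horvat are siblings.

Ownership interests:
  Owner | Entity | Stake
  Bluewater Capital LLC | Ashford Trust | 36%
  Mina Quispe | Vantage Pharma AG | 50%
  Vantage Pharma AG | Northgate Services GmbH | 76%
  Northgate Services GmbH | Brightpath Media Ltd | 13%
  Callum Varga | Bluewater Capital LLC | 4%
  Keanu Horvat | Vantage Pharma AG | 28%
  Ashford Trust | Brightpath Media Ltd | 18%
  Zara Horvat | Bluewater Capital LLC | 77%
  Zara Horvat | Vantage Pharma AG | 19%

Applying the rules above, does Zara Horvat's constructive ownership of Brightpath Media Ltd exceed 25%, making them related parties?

By sibling attribution (R3), Zara Horvat is treated as also owning Keanu Horvat's interest in Vantage Pharma AG, giving 19% + 28% = 47%.
Chain via Vantage Pharma AG → Northgate Services GmbH (R1): 47% × 76% × 13% = 4.6436% of Brightpath Media Ltd.
Chain via Bluewater Capital LLC → Ashford Trust (R1): 77% × 36% × 18% = 4.9896% of Brightpath Media Ltd.
Aggregating (R2): 4.6436% + 4.9896% = 9.6332%.
9.6332% does not exceed the 25% threshold, so Zara is not a related party to Brightpath Media Ltd.

No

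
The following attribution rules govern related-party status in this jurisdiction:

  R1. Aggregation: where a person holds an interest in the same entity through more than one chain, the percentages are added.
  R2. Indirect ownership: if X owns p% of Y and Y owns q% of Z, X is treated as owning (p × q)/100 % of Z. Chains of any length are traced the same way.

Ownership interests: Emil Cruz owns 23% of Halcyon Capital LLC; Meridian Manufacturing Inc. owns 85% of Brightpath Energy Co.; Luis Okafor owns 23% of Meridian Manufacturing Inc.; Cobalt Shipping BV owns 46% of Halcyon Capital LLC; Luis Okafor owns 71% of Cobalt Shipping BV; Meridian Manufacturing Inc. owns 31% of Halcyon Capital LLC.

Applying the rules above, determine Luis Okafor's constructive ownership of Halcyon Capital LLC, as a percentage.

Chain via Meridian Manufacturing Inc. (R2): 23% × 31% = 7.13% of Halcyon Capital LLC.
Chain via Cobalt Shipping BV (R2): 71% × 46% = 32.66% of Halcyon Capital LLC.
Aggregating (R1): 7.13% + 32.66% = 39.79%.

39.79%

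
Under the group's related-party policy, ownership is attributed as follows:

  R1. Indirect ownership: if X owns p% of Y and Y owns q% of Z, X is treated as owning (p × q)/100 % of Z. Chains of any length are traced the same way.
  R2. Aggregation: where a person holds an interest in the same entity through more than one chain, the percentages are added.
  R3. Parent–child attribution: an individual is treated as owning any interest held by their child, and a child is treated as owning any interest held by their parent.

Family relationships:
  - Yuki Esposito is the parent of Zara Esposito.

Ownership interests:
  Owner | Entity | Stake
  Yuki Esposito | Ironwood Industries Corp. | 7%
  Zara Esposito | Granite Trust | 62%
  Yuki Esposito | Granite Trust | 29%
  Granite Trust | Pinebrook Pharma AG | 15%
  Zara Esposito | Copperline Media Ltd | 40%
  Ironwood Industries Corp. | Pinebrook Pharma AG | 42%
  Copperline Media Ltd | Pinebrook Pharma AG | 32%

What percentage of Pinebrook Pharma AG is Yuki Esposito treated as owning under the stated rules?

29.39%

By parent–child attribution (R3), Yuki Esposito is treated as also owning Zara Esposito's interest in Granite Trust, giving 29% + 62% = 91%.
By parent–child attribution (R3), Yuki Esposito is treated as owning Zara Esposito's 40% interest in Copperline Media Ltd.
Chain via Ironwood Industries Corp. (R1): 7% × 42% = 2.94% of Pinebrook Pharma AG.
Chain via Granite Trust (R1): 91% × 15% = 13.65% of Pinebrook Pharma AG.
Chain via Copperline Media Ltd (R1): 40% × 32% = 12.8% of Pinebrook Pharma AG.
Aggregating (R2): 2.94% + 13.65% + 12.8% = 29.39%.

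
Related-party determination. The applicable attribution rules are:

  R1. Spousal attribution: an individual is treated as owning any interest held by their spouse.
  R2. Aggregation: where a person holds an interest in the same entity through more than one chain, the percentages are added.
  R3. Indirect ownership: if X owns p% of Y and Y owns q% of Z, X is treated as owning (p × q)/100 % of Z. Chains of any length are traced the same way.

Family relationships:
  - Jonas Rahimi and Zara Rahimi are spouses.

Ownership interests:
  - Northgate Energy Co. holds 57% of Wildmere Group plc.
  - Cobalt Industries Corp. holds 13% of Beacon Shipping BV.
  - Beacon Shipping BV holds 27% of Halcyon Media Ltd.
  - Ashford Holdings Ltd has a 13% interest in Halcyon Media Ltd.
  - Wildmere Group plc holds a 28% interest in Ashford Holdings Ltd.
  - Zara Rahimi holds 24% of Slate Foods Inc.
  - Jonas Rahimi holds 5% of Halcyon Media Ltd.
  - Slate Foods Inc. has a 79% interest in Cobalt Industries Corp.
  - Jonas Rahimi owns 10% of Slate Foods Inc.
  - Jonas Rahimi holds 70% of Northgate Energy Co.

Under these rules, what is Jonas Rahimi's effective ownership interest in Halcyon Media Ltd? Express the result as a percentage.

7.395146%

By spousal attribution (R1), Jonas Rahimi is treated as also owning Zara Rahimi's interest in Slate Foods Inc, giving 10% + 24% = 34%.
Chain via Slate Foods Inc. → Cobalt Industries Corp. → Beacon Shipping BV (R3): 34% × 79% × 13% × 27% = 0.942786% of Halcyon Media Ltd.
Chain via Northgate Energy Co. → Wildmere Group plc → Ashford Holdings Ltd (R3): 70% × 57% × 28% × 13% = 1.45236% of Halcyon Media Ltd.
Direct interest in Halcyon Media Ltd: 5%.
Aggregating (R2): 0.942786% + 1.45236% + 5% = 7.395146%.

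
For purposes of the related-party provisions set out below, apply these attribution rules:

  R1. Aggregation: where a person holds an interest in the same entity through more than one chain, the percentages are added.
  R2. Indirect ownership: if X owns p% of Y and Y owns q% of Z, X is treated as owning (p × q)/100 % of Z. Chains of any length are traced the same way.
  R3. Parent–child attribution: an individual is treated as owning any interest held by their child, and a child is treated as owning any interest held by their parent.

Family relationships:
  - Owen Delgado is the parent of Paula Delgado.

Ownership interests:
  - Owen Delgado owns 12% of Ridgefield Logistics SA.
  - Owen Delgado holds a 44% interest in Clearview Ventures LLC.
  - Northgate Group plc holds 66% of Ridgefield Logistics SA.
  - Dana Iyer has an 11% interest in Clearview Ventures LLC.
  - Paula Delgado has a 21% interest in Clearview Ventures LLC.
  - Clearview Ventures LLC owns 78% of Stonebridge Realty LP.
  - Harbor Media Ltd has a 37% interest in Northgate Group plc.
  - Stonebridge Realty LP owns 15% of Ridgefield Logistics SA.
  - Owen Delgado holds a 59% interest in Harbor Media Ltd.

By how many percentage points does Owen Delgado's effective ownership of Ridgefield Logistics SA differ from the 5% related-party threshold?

29.0128

By parent–child attribution (R3), Owen Delgado is treated as also owning Paula Delgado's interest in Clearview Ventures LLC, giving 44% + 21% = 65%.
Chain via Harbor Media Ltd → Northgate Group plc (R2): 59% × 37% × 66% = 14.4078% of Ridgefield Logistics SA.
Chain via Clearview Ventures LLC → Stonebridge Realty LP (R2): 65% × 78% × 15% = 7.605% of Ridgefield Logistics SA.
Direct interest in Ridgefield Logistics SA: 12%.
Aggregating (R1): 14.4078% + 7.605% + 12% = 34.0128%.
34.0128% exceeds the 5% threshold by 29.0128 percentage points.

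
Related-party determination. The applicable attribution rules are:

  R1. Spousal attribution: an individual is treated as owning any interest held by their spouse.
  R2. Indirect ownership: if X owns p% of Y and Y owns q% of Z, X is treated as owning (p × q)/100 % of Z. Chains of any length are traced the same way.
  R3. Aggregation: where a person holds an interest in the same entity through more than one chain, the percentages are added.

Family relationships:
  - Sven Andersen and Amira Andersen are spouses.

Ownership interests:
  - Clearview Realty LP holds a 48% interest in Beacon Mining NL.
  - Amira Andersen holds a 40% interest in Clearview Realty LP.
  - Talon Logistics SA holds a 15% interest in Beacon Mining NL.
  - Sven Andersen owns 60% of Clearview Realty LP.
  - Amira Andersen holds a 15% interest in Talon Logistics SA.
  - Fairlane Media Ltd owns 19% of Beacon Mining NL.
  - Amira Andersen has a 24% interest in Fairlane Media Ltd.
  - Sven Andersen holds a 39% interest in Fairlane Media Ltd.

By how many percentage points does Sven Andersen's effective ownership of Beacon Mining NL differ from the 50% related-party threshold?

By spousal attribution (R1), Sven Andersen is treated as also owning Amira Andersen's interest in Fairlane Media Ltd, giving 39% + 24% = 63%.
By spousal attribution (R1), Sven Andersen is treated as also owning Amira Andersen's interest in Clearview Realty LP, giving 60% + 40% = 100%.
By spousal attribution (R1), Sven Andersen is treated as owning Amira Andersen's 15% interest in Talon Logistics SA.
Chain via Fairlane Media Ltd (R2): 63% × 19% = 11.97% of Beacon Mining NL.
Chain via Clearview Realty LP (R2): 100% × 48% = 48% of Beacon Mining NL.
Chain via Talon Logistics SA (R2): 15% × 15% = 2.25% of Beacon Mining NL.
Aggregating (R3): 11.97% + 48% + 2.25% = 62.22%.
62.22% exceeds the 50% threshold by 12.22 percentage points.

12.22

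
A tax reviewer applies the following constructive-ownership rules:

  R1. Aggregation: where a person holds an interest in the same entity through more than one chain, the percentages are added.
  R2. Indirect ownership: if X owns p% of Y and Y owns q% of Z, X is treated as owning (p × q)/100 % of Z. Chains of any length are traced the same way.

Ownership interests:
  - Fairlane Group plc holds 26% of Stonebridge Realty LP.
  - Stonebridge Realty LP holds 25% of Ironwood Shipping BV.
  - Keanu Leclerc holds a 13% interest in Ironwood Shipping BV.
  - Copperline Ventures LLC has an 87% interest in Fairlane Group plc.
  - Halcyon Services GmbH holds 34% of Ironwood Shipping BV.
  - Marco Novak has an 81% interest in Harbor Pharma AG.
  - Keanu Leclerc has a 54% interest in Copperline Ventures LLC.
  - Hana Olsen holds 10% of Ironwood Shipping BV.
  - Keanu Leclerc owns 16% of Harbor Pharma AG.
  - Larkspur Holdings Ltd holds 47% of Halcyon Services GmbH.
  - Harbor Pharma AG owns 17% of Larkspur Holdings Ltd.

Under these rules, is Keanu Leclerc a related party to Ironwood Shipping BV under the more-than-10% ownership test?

Yes

Chain via Copperline Ventures LLC → Fairlane Group plc → Stonebridge Realty LP (R2): 54% × 87% × 26% × 25% = 3.0537% of Ironwood Shipping BV.
Chain via Harbor Pharma AG → Larkspur Holdings Ltd → Halcyon Services GmbH (R2): 16% × 17% × 47% × 34% = 0.434656% of Ironwood Shipping BV.
Direct interest in Ironwood Shipping BV: 13%.
Aggregating (R1): 3.0537% + 0.434656% + 13% = 16.488356%.
16.488356% exceeds the 10% threshold, so Keanu is a related party to Ironwood Shipping BV.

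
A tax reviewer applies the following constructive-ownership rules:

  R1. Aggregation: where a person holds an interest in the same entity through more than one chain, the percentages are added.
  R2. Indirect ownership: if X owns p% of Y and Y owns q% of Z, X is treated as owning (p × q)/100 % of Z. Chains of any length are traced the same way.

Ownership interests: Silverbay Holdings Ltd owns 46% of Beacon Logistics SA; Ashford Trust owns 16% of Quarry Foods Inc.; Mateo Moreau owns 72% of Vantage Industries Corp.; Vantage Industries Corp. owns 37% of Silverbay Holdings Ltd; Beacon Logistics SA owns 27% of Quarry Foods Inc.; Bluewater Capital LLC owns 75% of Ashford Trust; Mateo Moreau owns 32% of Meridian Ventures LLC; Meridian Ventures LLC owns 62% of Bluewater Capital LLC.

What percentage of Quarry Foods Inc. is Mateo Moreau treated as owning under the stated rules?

5.689488%

Chain via Meridian Ventures LLC → Bluewater Capital LLC → Ashford Trust (R2): 32% × 62% × 75% × 16% = 2.3808% of Quarry Foods Inc.
Chain via Vantage Industries Corp. → Silverbay Holdings Ltd → Beacon Logistics SA (R2): 72% × 37% × 46% × 27% = 3.308688% of Quarry Foods Inc.
Aggregating (R1): 2.3808% + 3.308688% = 5.689488%.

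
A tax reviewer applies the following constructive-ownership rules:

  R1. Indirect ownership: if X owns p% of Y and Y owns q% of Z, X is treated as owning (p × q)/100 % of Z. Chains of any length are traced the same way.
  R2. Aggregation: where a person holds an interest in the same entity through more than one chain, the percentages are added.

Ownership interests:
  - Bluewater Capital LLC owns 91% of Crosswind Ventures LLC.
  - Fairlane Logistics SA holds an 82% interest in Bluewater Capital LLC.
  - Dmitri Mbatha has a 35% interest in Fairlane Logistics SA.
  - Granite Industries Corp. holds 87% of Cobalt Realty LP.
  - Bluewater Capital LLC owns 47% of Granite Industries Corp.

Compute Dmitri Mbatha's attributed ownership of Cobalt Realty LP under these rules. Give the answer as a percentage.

Chain via Fairlane Logistics SA → Bluewater Capital LLC → Granite Industries Corp. (R1): 35% × 82% × 47% × 87% = 11.73543% of Cobalt Realty LP.

11.73543%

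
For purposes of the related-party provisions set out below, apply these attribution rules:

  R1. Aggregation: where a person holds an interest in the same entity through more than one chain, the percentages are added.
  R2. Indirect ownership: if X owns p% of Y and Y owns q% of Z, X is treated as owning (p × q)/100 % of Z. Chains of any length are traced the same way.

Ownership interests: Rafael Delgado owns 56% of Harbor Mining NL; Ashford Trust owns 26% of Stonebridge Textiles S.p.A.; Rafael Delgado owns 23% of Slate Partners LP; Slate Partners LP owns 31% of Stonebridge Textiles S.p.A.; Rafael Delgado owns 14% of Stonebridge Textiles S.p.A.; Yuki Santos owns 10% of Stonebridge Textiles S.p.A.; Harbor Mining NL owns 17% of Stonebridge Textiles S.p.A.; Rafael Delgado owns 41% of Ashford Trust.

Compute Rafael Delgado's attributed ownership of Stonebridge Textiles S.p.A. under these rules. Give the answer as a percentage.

Chain via Ashford Trust (R2): 41% × 26% = 10.66% of Stonebridge Textiles S.p.A.
Chain via Harbor Mining NL (R2): 56% × 17% = 9.52% of Stonebridge Textiles S.p.A.
Chain via Slate Partners LP (R2): 23% × 31% = 7.13% of Stonebridge Textiles S.p.A.
Direct interest in Stonebridge Textiles S.p.A: 14%.
Aggregating (R1): 10.66% + 9.52% + 7.13% + 14% = 41.31%.

41.31%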